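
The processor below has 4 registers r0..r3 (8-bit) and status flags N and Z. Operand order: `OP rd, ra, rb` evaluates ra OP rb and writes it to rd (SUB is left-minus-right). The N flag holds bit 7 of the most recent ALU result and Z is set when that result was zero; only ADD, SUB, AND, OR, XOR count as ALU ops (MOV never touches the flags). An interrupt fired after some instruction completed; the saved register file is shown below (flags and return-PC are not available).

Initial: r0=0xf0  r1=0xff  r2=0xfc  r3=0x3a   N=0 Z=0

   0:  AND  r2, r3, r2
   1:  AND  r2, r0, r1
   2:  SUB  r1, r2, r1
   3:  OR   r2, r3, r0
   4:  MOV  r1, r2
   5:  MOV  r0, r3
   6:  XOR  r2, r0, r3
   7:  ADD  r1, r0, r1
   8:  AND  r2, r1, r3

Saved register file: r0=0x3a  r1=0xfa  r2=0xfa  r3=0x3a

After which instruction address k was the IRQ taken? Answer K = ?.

K = 5

after  0: r0=0xf0 r1=0xff r2=0x38 r3=0x3a  N=0 Z=0
after  1: r0=0xf0 r1=0xff r2=0xf0 r3=0x3a  N=1 Z=0
after  2: r0=0xf0 r1=0xf1 r2=0xf0 r3=0x3a  N=1 Z=0
after  3: r0=0xf0 r1=0xf1 r2=0xfa r3=0x3a  N=1 Z=0
after  4: r0=0xf0 r1=0xfa r2=0xfa r3=0x3a  N=1 Z=0
after  5: r0=0x3a r1=0xfa r2=0xfa r3=0x3a  N=1 Z=0
-- IRQ taken; context saved, return-PC = 6 --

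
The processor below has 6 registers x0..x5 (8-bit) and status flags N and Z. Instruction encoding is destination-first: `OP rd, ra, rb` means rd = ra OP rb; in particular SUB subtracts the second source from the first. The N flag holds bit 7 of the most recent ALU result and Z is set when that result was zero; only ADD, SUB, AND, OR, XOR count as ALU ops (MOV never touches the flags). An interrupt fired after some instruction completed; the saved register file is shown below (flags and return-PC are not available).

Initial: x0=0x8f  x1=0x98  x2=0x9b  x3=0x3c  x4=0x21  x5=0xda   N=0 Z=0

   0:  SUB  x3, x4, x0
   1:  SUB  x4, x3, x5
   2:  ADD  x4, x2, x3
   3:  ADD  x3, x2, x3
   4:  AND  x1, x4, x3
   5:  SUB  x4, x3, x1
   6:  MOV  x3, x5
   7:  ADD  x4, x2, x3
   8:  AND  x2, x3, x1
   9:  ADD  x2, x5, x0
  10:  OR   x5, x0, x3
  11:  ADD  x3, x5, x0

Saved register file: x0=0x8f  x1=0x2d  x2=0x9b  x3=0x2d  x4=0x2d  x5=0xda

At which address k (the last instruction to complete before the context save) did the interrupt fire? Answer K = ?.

after  0: x0=0x8f x1=0x98 x2=0x9b x3=0x92 x4=0x21 x5=0xda  N=1 Z=0
after  1: x0=0x8f x1=0x98 x2=0x9b x3=0x92 x4=0xb8 x5=0xda  N=1 Z=0
after  2: x0=0x8f x1=0x98 x2=0x9b x3=0x92 x4=0x2d x5=0xda  N=0 Z=0
after  3: x0=0x8f x1=0x98 x2=0x9b x3=0x2d x4=0x2d x5=0xda  N=0 Z=0
after  4: x0=0x8f x1=0x2d x2=0x9b x3=0x2d x4=0x2d x5=0xda  N=0 Z=0
-- IRQ taken; context saved, return-PC = 5 --

K = 4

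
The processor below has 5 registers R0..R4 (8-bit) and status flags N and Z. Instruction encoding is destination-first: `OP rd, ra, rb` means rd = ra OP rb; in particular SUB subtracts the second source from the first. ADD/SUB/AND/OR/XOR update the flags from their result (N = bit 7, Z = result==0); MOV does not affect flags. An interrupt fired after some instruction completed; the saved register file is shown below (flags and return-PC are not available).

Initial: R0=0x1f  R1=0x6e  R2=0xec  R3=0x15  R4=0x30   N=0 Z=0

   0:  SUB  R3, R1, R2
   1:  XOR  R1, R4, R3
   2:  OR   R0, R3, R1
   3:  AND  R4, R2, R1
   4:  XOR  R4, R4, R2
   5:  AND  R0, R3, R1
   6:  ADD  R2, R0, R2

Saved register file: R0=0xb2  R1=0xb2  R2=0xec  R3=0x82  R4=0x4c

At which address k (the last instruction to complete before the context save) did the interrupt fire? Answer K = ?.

K = 4

after  0: R0=0x1f R1=0x6e R2=0xec R3=0x82 R4=0x30  N=1 Z=0
after  1: R0=0x1f R1=0xb2 R2=0xec R3=0x82 R4=0x30  N=1 Z=0
after  2: R0=0xb2 R1=0xb2 R2=0xec R3=0x82 R4=0x30  N=1 Z=0
after  3: R0=0xb2 R1=0xb2 R2=0xec R3=0x82 R4=0xa0  N=1 Z=0
after  4: R0=0xb2 R1=0xb2 R2=0xec R3=0x82 R4=0x4c  N=0 Z=0
-- IRQ taken; context saved, return-PC = 5 --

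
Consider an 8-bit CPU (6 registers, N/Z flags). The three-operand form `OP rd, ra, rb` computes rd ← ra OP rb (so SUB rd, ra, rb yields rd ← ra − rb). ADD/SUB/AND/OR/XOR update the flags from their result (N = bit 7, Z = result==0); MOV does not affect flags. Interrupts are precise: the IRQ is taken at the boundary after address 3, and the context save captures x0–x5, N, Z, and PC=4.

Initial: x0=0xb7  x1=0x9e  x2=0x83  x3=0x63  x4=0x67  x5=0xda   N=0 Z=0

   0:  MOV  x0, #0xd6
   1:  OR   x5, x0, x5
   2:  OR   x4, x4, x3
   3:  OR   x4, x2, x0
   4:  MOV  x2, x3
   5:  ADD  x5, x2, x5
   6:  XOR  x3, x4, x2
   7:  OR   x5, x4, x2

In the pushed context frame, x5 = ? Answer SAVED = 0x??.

after  0: x0=0xd6 x1=0x9e x2=0x83 x3=0x63 x4=0x67 x5=0xda  N=0 Z=0
after  1: x0=0xd6 x1=0x9e x2=0x83 x3=0x63 x4=0x67 x5=0xde  N=1 Z=0
after  2: x0=0xd6 x1=0x9e x2=0x83 x3=0x63 x4=0x67 x5=0xde  N=0 Z=0
after  3: x0=0xd6 x1=0x9e x2=0x83 x3=0x63 x4=0xd7 x5=0xde  N=1 Z=0
-- IRQ taken; context saved, return-PC = 4 --

SAVED = 0xde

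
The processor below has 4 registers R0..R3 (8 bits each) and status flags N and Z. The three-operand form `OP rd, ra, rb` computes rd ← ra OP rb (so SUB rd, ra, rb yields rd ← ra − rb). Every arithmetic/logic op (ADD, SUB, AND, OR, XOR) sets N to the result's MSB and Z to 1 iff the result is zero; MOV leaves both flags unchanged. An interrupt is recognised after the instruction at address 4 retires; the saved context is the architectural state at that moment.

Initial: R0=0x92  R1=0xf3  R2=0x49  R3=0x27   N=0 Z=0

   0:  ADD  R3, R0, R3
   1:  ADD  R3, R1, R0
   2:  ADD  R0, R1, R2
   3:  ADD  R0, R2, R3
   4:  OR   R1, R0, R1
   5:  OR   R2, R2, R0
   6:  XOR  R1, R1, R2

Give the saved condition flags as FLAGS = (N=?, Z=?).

after  0: R0=0x92 R1=0xf3 R2=0x49 R3=0xb9  N=1 Z=0
after  1: R0=0x92 R1=0xf3 R2=0x49 R3=0x85  N=1 Z=0
after  2: R0=0x3c R1=0xf3 R2=0x49 R3=0x85  N=0 Z=0
after  3: R0=0xce R1=0xf3 R2=0x49 R3=0x85  N=1 Z=0
after  4: R0=0xce R1=0xff R2=0x49 R3=0x85  N=1 Z=0
-- IRQ taken; context saved, return-PC = 5 --

FLAGS = (N=1, Z=0)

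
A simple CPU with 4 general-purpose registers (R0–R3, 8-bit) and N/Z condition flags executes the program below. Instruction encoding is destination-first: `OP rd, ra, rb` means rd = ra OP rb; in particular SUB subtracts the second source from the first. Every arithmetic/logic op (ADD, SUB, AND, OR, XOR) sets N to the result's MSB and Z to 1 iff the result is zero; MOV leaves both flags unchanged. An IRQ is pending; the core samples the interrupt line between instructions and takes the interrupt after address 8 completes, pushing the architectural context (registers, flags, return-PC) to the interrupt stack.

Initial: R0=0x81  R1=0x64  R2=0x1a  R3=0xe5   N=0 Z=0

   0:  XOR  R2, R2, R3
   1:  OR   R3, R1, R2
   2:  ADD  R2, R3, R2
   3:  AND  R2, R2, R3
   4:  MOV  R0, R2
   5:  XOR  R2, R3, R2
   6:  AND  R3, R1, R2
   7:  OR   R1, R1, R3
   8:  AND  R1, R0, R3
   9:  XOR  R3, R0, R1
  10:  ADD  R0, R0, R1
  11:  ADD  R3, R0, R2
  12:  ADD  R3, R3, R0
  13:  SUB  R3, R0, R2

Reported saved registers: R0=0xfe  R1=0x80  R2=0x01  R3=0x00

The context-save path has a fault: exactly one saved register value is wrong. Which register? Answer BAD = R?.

BAD = R1

after  0: R0=0x81 R1=0x64 R2=0xff R3=0xe5  N=1 Z=0
after  1: R0=0x81 R1=0x64 R2=0xff R3=0xff  N=1 Z=0
after  2: R0=0x81 R1=0x64 R2=0xfe R3=0xff  N=1 Z=0
after  3: R0=0x81 R1=0x64 R2=0xfe R3=0xff  N=1 Z=0
after  4: R0=0xfe R1=0x64 R2=0xfe R3=0xff  N=1 Z=0
after  5: R0=0xfe R1=0x64 R2=0x01 R3=0xff  N=0 Z=0
after  6: R0=0xfe R1=0x64 R2=0x01 R3=0x00  N=0 Z=1
after  7: R0=0xfe R1=0x64 R2=0x01 R3=0x00  N=0 Z=0
after  8: R0=0xfe R1=0x00 R2=0x01 R3=0x00  N=0 Z=1
-- IRQ taken; context saved, return-PC = 9 --
mismatch: R1: reported 0x80 vs actual 0x00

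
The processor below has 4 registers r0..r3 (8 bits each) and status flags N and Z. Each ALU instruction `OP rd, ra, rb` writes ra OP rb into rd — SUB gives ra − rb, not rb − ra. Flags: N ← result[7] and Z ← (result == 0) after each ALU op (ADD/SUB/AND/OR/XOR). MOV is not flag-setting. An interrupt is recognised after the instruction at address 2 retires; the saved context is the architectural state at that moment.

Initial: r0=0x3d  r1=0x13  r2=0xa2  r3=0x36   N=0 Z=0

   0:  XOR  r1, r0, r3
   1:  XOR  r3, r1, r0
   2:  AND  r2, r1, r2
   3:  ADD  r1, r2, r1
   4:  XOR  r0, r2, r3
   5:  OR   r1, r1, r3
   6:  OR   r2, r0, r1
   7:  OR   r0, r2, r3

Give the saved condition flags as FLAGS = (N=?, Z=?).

FLAGS = (N=0, Z=0)

after  0: r0=0x3d r1=0x0b r2=0xa2 r3=0x36  N=0 Z=0
after  1: r0=0x3d r1=0x0b r2=0xa2 r3=0x36  N=0 Z=0
after  2: r0=0x3d r1=0x0b r2=0x02 r3=0x36  N=0 Z=0
-- IRQ taken; context saved, return-PC = 3 --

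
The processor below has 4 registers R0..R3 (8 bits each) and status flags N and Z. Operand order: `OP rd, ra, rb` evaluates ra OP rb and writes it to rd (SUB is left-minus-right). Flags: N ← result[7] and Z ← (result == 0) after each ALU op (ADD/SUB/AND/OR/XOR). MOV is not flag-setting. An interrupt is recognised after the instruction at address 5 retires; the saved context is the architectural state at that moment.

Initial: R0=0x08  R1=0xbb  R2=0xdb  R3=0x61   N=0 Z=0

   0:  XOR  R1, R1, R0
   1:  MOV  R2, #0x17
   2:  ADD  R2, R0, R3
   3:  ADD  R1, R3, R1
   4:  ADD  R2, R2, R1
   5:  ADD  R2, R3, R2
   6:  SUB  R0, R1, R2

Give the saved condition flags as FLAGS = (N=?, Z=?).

after  0: R0=0x08 R1=0xb3 R2=0xdb R3=0x61  N=1 Z=0
after  1: R0=0x08 R1=0xb3 R2=0x17 R3=0x61  N=1 Z=0
after  2: R0=0x08 R1=0xb3 R2=0x69 R3=0x61  N=0 Z=0
after  3: R0=0x08 R1=0x14 R2=0x69 R3=0x61  N=0 Z=0
after  4: R0=0x08 R1=0x14 R2=0x7d R3=0x61  N=0 Z=0
after  5: R0=0x08 R1=0x14 R2=0xde R3=0x61  N=1 Z=0
-- IRQ taken; context saved, return-PC = 6 --

FLAGS = (N=1, Z=0)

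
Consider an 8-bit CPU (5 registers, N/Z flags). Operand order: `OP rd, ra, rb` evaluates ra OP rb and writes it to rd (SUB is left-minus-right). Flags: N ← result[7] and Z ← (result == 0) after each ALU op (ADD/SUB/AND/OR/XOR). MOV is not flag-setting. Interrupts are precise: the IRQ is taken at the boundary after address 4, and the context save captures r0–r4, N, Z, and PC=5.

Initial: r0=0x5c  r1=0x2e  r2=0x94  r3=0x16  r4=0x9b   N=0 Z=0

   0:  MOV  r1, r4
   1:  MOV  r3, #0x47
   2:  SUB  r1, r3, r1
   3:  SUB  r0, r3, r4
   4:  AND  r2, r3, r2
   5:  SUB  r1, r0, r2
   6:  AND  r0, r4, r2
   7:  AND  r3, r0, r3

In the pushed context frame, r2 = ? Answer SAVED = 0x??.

after  0: r0=0x5c r1=0x9b r2=0x94 r3=0x16 r4=0x9b  N=0 Z=0
after  1: r0=0x5c r1=0x9b r2=0x94 r3=0x47 r4=0x9b  N=0 Z=0
after  2: r0=0x5c r1=0xac r2=0x94 r3=0x47 r4=0x9b  N=1 Z=0
after  3: r0=0xac r1=0xac r2=0x94 r3=0x47 r4=0x9b  N=1 Z=0
after  4: r0=0xac r1=0xac r2=0x04 r3=0x47 r4=0x9b  N=0 Z=0
-- IRQ taken; context saved, return-PC = 5 --

SAVED = 0x04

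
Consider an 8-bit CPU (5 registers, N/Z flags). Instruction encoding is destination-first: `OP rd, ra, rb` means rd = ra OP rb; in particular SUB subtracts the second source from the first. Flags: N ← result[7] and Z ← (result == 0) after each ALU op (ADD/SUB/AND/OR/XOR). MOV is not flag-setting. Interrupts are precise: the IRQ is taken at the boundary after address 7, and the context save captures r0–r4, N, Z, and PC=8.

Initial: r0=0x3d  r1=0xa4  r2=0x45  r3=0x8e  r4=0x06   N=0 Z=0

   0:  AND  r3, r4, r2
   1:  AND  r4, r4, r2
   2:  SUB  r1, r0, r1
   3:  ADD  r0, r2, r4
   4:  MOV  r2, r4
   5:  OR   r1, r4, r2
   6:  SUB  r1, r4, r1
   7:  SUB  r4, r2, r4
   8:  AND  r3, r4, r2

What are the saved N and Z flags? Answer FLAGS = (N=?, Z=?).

after  0: r0=0x3d r1=0xa4 r2=0x45 r3=0x04 r4=0x06  N=0 Z=0
after  1: r0=0x3d r1=0xa4 r2=0x45 r3=0x04 r4=0x04  N=0 Z=0
after  2: r0=0x3d r1=0x99 r2=0x45 r3=0x04 r4=0x04  N=1 Z=0
after  3: r0=0x49 r1=0x99 r2=0x45 r3=0x04 r4=0x04  N=0 Z=0
after  4: r0=0x49 r1=0x99 r2=0x04 r3=0x04 r4=0x04  N=0 Z=0
after  5: r0=0x49 r1=0x04 r2=0x04 r3=0x04 r4=0x04  N=0 Z=0
after  6: r0=0x49 r1=0x00 r2=0x04 r3=0x04 r4=0x04  N=0 Z=1
after  7: r0=0x49 r1=0x00 r2=0x04 r3=0x04 r4=0x00  N=0 Z=1
-- IRQ taken; context saved, return-PC = 8 --

FLAGS = (N=0, Z=1)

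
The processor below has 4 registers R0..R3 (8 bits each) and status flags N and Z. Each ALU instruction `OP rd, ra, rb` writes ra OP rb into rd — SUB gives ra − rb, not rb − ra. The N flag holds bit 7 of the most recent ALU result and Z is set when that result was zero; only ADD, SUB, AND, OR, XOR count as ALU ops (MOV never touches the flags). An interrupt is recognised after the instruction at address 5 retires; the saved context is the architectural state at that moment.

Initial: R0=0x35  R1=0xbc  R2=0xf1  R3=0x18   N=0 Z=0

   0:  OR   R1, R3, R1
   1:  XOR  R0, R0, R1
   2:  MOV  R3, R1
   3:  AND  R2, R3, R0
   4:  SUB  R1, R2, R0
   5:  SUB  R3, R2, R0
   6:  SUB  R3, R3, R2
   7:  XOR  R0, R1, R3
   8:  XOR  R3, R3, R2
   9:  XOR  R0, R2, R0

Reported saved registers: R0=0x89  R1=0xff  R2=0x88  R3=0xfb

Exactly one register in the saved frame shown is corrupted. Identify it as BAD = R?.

BAD = R3

after  0: R0=0x35 R1=0xbc R2=0xf1 R3=0x18  N=1 Z=0
after  1: R0=0x89 R1=0xbc R2=0xf1 R3=0x18  N=1 Z=0
after  2: R0=0x89 R1=0xbc R2=0xf1 R3=0xbc  N=1 Z=0
after  3: R0=0x89 R1=0xbc R2=0x88 R3=0xbc  N=1 Z=0
after  4: R0=0x89 R1=0xff R2=0x88 R3=0xbc  N=1 Z=0
after  5: R0=0x89 R1=0xff R2=0x88 R3=0xff  N=1 Z=0
-- IRQ taken; context saved, return-PC = 6 --
mismatch: R3: reported 0xfb vs actual 0xff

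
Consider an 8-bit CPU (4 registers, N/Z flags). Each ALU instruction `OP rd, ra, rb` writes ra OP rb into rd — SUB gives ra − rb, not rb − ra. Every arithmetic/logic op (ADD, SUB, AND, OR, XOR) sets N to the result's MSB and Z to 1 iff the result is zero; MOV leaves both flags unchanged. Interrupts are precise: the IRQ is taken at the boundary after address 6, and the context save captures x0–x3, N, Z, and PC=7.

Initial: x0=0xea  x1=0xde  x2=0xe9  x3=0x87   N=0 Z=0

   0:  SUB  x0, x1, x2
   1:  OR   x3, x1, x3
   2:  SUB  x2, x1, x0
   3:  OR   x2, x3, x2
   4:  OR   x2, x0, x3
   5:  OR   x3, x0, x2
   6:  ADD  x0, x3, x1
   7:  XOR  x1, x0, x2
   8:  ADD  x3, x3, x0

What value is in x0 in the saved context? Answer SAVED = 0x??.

after  0: x0=0xf5 x1=0xde x2=0xe9 x3=0x87  N=1 Z=0
after  1: x0=0xf5 x1=0xde x2=0xe9 x3=0xdf  N=1 Z=0
after  2: x0=0xf5 x1=0xde x2=0xe9 x3=0xdf  N=1 Z=0
after  3: x0=0xf5 x1=0xde x2=0xff x3=0xdf  N=1 Z=0
after  4: x0=0xf5 x1=0xde x2=0xff x3=0xdf  N=1 Z=0
after  5: x0=0xf5 x1=0xde x2=0xff x3=0xff  N=1 Z=0
after  6: x0=0xdd x1=0xde x2=0xff x3=0xff  N=1 Z=0
-- IRQ taken; context saved, return-PC = 7 --

SAVED = 0xdd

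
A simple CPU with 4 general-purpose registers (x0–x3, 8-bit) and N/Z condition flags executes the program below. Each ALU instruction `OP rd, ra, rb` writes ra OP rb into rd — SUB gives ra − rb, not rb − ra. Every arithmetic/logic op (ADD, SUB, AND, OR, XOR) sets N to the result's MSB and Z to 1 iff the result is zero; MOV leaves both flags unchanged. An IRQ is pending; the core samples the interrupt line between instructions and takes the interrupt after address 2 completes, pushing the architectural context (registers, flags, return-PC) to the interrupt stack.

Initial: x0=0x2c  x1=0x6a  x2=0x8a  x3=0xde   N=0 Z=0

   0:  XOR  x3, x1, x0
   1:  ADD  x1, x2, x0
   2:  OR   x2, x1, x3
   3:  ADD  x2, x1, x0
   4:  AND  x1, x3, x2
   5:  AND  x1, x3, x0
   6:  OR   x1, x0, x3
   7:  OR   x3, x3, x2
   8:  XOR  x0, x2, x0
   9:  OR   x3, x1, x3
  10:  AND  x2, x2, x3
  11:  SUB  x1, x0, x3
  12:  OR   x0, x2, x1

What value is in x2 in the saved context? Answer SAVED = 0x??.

after  0: x0=0x2c x1=0x6a x2=0x8a x3=0x46  N=0 Z=0
after  1: x0=0x2c x1=0xb6 x2=0x8a x3=0x46  N=1 Z=0
after  2: x0=0x2c x1=0xb6 x2=0xf6 x3=0x46  N=1 Z=0
-- IRQ taken; context saved, return-PC = 3 --

SAVED = 0xf6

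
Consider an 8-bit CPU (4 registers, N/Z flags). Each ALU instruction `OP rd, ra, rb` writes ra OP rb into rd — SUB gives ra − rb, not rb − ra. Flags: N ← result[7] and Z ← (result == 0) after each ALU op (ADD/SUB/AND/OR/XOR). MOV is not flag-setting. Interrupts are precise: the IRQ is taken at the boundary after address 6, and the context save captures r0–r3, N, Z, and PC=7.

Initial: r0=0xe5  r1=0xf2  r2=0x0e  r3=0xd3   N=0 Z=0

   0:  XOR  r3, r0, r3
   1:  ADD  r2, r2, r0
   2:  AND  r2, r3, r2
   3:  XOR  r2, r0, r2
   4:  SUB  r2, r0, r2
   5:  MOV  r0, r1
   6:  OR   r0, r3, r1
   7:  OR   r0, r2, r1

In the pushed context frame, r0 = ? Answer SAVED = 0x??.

after  0: r0=0xe5 r1=0xf2 r2=0x0e r3=0x36  N=0 Z=0
after  1: r0=0xe5 r1=0xf2 r2=0xf3 r3=0x36  N=1 Z=0
after  2: r0=0xe5 r1=0xf2 r2=0x32 r3=0x36  N=0 Z=0
after  3: r0=0xe5 r1=0xf2 r2=0xd7 r3=0x36  N=1 Z=0
after  4: r0=0xe5 r1=0xf2 r2=0x0e r3=0x36  N=0 Z=0
after  5: r0=0xf2 r1=0xf2 r2=0x0e r3=0x36  N=0 Z=0
after  6: r0=0xf6 r1=0xf2 r2=0x0e r3=0x36  N=1 Z=0
-- IRQ taken; context saved, return-PC = 7 --

SAVED = 0xf6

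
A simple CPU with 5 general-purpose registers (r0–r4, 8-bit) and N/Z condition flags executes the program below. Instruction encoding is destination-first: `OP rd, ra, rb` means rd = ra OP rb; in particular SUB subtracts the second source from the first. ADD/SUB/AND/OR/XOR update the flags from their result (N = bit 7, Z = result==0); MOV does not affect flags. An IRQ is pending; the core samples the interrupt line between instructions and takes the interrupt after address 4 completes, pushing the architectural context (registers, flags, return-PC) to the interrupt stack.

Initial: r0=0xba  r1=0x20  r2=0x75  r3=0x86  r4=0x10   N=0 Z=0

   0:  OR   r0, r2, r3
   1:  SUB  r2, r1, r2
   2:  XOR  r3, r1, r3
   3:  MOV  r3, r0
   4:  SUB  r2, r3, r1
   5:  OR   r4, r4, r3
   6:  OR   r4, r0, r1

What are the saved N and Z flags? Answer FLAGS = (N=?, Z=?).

after  0: r0=0xf7 r1=0x20 r2=0x75 r3=0x86 r4=0x10  N=1 Z=0
after  1: r0=0xf7 r1=0x20 r2=0xab r3=0x86 r4=0x10  N=1 Z=0
after  2: r0=0xf7 r1=0x20 r2=0xab r3=0xa6 r4=0x10  N=1 Z=0
after  3: r0=0xf7 r1=0x20 r2=0xab r3=0xf7 r4=0x10  N=1 Z=0
after  4: r0=0xf7 r1=0x20 r2=0xd7 r3=0xf7 r4=0x10  N=1 Z=0
-- IRQ taken; context saved, return-PC = 5 --

FLAGS = (N=1, Z=0)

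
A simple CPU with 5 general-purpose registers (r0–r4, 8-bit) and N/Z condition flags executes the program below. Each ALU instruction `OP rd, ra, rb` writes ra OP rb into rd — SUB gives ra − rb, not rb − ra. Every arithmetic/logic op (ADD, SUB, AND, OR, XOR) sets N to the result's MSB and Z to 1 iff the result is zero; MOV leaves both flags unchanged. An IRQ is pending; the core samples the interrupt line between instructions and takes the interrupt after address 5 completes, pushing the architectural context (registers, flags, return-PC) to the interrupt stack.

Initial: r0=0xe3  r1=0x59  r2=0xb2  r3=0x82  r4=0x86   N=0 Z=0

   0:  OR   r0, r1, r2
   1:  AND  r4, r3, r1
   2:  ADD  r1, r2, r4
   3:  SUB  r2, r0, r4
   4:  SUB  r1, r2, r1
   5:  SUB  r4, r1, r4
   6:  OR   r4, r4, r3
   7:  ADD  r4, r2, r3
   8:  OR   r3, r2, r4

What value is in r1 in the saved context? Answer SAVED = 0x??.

after  0: r0=0xfb r1=0x59 r2=0xb2 r3=0x82 r4=0x86  N=1 Z=0
after  1: r0=0xfb r1=0x59 r2=0xb2 r3=0x82 r4=0x00  N=0 Z=1
after  2: r0=0xfb r1=0xb2 r2=0xb2 r3=0x82 r4=0x00  N=1 Z=0
after  3: r0=0xfb r1=0xb2 r2=0xfb r3=0x82 r4=0x00  N=1 Z=0
after  4: r0=0xfb r1=0x49 r2=0xfb r3=0x82 r4=0x00  N=0 Z=0
after  5: r0=0xfb r1=0x49 r2=0xfb r3=0x82 r4=0x49  N=0 Z=0
-- IRQ taken; context saved, return-PC = 6 --

SAVED = 0x49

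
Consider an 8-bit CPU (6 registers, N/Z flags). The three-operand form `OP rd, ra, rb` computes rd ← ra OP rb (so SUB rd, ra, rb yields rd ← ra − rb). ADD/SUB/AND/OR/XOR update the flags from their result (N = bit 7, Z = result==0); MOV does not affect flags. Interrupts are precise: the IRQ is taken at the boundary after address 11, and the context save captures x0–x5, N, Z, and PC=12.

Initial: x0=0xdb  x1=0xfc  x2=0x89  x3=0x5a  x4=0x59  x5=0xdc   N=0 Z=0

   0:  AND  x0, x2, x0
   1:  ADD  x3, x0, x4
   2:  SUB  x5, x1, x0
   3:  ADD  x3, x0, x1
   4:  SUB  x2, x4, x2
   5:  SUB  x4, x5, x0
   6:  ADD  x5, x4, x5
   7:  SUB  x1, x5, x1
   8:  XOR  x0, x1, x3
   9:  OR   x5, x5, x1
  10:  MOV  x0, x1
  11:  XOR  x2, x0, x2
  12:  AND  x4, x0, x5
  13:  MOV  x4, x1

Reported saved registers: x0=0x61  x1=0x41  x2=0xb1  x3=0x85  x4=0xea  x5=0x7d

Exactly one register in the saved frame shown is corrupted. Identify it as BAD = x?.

after  0: x0=0x89 x1=0xfc x2=0x89 x3=0x5a x4=0x59 x5=0xdc  N=1 Z=0
after  1: x0=0x89 x1=0xfc x2=0x89 x3=0xe2 x4=0x59 x5=0xdc  N=1 Z=0
after  2: x0=0x89 x1=0xfc x2=0x89 x3=0xe2 x4=0x59 x5=0x73  N=0 Z=0
after  3: x0=0x89 x1=0xfc x2=0x89 x3=0x85 x4=0x59 x5=0x73  N=1 Z=0
after  4: x0=0x89 x1=0xfc x2=0xd0 x3=0x85 x4=0x59 x5=0x73  N=1 Z=0
after  5: x0=0x89 x1=0xfc x2=0xd0 x3=0x85 x4=0xea x5=0x73  N=1 Z=0
after  6: x0=0x89 x1=0xfc x2=0xd0 x3=0x85 x4=0xea x5=0x5d  N=0 Z=0
after  7: x0=0x89 x1=0x61 x2=0xd0 x3=0x85 x4=0xea x5=0x5d  N=0 Z=0
after  8: x0=0xe4 x1=0x61 x2=0xd0 x3=0x85 x4=0xea x5=0x5d  N=1 Z=0
after  9: x0=0xe4 x1=0x61 x2=0xd0 x3=0x85 x4=0xea x5=0x7d  N=0 Z=0
after 10: x0=0x61 x1=0x61 x2=0xd0 x3=0x85 x4=0xea x5=0x7d  N=0 Z=0
after 11: x0=0x61 x1=0x61 x2=0xb1 x3=0x85 x4=0xea x5=0x7d  N=1 Z=0
-- IRQ taken; context saved, return-PC = 12 --
mismatch: x1: reported 0x41 vs actual 0x61

BAD = x1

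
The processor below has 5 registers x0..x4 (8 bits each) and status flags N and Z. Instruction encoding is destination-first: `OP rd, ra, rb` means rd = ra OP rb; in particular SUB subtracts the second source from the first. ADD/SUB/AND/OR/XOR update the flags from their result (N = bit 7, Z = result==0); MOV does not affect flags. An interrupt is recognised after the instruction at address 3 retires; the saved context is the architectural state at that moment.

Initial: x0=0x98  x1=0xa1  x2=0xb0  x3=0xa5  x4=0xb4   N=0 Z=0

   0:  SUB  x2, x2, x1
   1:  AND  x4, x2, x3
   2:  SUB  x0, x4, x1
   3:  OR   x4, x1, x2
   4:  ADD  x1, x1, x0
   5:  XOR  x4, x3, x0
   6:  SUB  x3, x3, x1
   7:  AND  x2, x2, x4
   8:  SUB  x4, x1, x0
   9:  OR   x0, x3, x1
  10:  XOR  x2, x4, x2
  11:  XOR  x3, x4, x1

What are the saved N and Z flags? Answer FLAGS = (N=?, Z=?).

FLAGS = (N=1, Z=0)

after  0: x0=0x98 x1=0xa1 x2=0x0f x3=0xa5 x4=0xb4  N=0 Z=0
after  1: x0=0x98 x1=0xa1 x2=0x0f x3=0xa5 x4=0x05  N=0 Z=0
after  2: x0=0x64 x1=0xa1 x2=0x0f x3=0xa5 x4=0x05  N=0 Z=0
after  3: x0=0x64 x1=0xa1 x2=0x0f x3=0xa5 x4=0xaf  N=1 Z=0
-- IRQ taken; context saved, return-PC = 4 --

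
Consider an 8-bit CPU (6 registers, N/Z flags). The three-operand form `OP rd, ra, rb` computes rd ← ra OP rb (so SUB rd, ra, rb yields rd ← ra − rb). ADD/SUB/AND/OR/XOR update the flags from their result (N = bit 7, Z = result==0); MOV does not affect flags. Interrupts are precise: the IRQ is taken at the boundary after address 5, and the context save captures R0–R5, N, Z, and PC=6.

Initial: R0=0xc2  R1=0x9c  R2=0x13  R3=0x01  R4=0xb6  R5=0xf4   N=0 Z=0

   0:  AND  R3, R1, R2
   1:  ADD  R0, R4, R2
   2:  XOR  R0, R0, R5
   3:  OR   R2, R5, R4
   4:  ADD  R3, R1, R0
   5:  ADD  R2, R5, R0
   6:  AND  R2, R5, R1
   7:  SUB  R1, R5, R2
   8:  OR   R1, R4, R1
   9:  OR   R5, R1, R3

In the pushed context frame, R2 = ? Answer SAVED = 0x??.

SAVED = 0x31

after  0: R0=0xc2 R1=0x9c R2=0x13 R3=0x10 R4=0xb6 R5=0xf4  N=0 Z=0
after  1: R0=0xc9 R1=0x9c R2=0x13 R3=0x10 R4=0xb6 R5=0xf4  N=1 Z=0
after  2: R0=0x3d R1=0x9c R2=0x13 R3=0x10 R4=0xb6 R5=0xf4  N=0 Z=0
after  3: R0=0x3d R1=0x9c R2=0xf6 R3=0x10 R4=0xb6 R5=0xf4  N=1 Z=0
after  4: R0=0x3d R1=0x9c R2=0xf6 R3=0xd9 R4=0xb6 R5=0xf4  N=1 Z=0
after  5: R0=0x3d R1=0x9c R2=0x31 R3=0xd9 R4=0xb6 R5=0xf4  N=0 Z=0
-- IRQ taken; context saved, return-PC = 6 --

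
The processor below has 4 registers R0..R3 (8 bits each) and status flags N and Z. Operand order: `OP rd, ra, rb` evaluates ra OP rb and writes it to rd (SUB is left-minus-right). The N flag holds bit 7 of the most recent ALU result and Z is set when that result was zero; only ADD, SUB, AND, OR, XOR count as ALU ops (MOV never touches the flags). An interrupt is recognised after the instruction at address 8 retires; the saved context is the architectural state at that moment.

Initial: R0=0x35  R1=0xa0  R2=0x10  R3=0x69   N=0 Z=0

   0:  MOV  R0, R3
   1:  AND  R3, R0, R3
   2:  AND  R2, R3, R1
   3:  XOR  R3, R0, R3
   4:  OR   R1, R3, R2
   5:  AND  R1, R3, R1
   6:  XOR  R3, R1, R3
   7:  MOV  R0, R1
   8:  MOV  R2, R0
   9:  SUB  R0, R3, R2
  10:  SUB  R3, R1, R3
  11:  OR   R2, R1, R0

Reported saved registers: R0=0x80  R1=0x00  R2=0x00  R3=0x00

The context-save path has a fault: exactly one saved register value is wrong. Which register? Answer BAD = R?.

BAD = R0

after  0: R0=0x69 R1=0xa0 R2=0x10 R3=0x69  N=0 Z=0
after  1: R0=0x69 R1=0xa0 R2=0x10 R3=0x69  N=0 Z=0
after  2: R0=0x69 R1=0xa0 R2=0x20 R3=0x69  N=0 Z=0
after  3: R0=0x69 R1=0xa0 R2=0x20 R3=0x00  N=0 Z=1
after  4: R0=0x69 R1=0x20 R2=0x20 R3=0x00  N=0 Z=0
after  5: R0=0x69 R1=0x00 R2=0x20 R3=0x00  N=0 Z=1
after  6: R0=0x69 R1=0x00 R2=0x20 R3=0x00  N=0 Z=1
after  7: R0=0x00 R1=0x00 R2=0x20 R3=0x00  N=0 Z=1
after  8: R0=0x00 R1=0x00 R2=0x00 R3=0x00  N=0 Z=1
-- IRQ taken; context saved, return-PC = 9 --
mismatch: R0: reported 0x80 vs actual 0x00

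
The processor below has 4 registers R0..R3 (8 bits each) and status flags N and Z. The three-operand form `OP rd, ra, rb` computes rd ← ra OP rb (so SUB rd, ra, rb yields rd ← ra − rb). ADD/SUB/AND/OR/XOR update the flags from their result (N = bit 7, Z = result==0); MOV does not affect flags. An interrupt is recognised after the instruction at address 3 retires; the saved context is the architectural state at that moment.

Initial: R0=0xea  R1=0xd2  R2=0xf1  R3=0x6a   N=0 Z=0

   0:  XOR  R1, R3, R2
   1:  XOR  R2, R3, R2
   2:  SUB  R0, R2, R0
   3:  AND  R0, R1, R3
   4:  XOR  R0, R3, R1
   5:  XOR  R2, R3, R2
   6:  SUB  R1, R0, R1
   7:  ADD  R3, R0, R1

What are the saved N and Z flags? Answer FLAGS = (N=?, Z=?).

FLAGS = (N=0, Z=0)

after  0: R0=0xea R1=0x9b R2=0xf1 R3=0x6a  N=1 Z=0
after  1: R0=0xea R1=0x9b R2=0x9b R3=0x6a  N=1 Z=0
after  2: R0=0xb1 R1=0x9b R2=0x9b R3=0x6a  N=1 Z=0
after  3: R0=0x0a R1=0x9b R2=0x9b R3=0x6a  N=0 Z=0
-- IRQ taken; context saved, return-PC = 4 --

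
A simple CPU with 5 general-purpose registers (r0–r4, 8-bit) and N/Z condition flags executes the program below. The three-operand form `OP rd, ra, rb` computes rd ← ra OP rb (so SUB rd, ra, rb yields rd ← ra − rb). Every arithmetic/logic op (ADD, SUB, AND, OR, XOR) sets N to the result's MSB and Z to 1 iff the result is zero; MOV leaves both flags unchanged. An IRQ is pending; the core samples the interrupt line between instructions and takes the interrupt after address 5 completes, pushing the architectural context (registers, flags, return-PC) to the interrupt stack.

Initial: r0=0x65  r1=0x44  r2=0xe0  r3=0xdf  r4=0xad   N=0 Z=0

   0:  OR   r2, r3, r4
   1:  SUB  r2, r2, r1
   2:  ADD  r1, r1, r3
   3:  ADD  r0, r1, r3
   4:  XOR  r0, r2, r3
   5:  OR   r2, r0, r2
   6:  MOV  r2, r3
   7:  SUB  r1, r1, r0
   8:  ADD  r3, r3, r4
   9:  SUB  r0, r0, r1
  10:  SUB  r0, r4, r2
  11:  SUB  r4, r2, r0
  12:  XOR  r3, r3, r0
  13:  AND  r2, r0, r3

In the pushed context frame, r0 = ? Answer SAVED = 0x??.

SAVED = 0x64

after  0: r0=0x65 r1=0x44 r2=0xff r3=0xdf r4=0xad  N=1 Z=0
after  1: r0=0x65 r1=0x44 r2=0xbb r3=0xdf r4=0xad  N=1 Z=0
after  2: r0=0x65 r1=0x23 r2=0xbb r3=0xdf r4=0xad  N=0 Z=0
after  3: r0=0x02 r1=0x23 r2=0xbb r3=0xdf r4=0xad  N=0 Z=0
after  4: r0=0x64 r1=0x23 r2=0xbb r3=0xdf r4=0xad  N=0 Z=0
after  5: r0=0x64 r1=0x23 r2=0xff r3=0xdf r4=0xad  N=1 Z=0
-- IRQ taken; context saved, return-PC = 6 --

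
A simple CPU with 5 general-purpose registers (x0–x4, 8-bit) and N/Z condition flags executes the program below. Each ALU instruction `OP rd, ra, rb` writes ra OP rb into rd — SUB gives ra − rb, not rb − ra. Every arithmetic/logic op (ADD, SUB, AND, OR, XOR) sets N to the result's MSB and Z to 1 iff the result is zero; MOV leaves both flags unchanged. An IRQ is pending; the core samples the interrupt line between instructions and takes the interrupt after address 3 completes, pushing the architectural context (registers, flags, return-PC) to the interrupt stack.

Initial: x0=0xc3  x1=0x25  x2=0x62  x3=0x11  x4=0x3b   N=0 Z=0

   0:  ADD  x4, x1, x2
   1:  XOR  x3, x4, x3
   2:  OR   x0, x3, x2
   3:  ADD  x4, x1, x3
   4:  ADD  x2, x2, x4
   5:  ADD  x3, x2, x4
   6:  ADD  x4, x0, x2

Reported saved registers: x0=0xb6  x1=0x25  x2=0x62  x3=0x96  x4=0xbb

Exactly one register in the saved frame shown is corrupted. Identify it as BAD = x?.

after  0: x0=0xc3 x1=0x25 x2=0x62 x3=0x11 x4=0x87  N=1 Z=0
after  1: x0=0xc3 x1=0x25 x2=0x62 x3=0x96 x4=0x87  N=1 Z=0
after  2: x0=0xf6 x1=0x25 x2=0x62 x3=0x96 x4=0x87  N=1 Z=0
after  3: x0=0xf6 x1=0x25 x2=0x62 x3=0x96 x4=0xbb  N=1 Z=0
-- IRQ taken; context saved, return-PC = 4 --
mismatch: x0: reported 0xb6 vs actual 0xf6

BAD = x0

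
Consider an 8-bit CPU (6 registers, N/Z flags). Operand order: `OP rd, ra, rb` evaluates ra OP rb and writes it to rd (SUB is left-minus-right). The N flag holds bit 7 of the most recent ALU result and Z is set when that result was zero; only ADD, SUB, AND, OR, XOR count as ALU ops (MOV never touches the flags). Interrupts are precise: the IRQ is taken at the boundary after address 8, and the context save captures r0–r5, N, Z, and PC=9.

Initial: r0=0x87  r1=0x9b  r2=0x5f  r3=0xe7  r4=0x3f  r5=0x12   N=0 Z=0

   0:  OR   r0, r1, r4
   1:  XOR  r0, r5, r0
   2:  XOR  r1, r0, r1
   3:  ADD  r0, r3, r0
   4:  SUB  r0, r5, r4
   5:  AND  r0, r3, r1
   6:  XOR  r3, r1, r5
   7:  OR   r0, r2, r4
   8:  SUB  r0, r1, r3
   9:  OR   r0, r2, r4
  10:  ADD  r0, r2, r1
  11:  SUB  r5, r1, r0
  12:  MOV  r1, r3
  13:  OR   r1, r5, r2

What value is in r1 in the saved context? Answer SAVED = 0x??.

SAVED = 0x36

after  0: r0=0xbf r1=0x9b r2=0x5f r3=0xe7 r4=0x3f r5=0x12  N=1 Z=0
after  1: r0=0xad r1=0x9b r2=0x5f r3=0xe7 r4=0x3f r5=0x12  N=1 Z=0
after  2: r0=0xad r1=0x36 r2=0x5f r3=0xe7 r4=0x3f r5=0x12  N=0 Z=0
after  3: r0=0x94 r1=0x36 r2=0x5f r3=0xe7 r4=0x3f r5=0x12  N=1 Z=0
after  4: r0=0xd3 r1=0x36 r2=0x5f r3=0xe7 r4=0x3f r5=0x12  N=1 Z=0
after  5: r0=0x26 r1=0x36 r2=0x5f r3=0xe7 r4=0x3f r5=0x12  N=0 Z=0
after  6: r0=0x26 r1=0x36 r2=0x5f r3=0x24 r4=0x3f r5=0x12  N=0 Z=0
after  7: r0=0x7f r1=0x36 r2=0x5f r3=0x24 r4=0x3f r5=0x12  N=0 Z=0
after  8: r0=0x12 r1=0x36 r2=0x5f r3=0x24 r4=0x3f r5=0x12  N=0 Z=0
-- IRQ taken; context saved, return-PC = 9 --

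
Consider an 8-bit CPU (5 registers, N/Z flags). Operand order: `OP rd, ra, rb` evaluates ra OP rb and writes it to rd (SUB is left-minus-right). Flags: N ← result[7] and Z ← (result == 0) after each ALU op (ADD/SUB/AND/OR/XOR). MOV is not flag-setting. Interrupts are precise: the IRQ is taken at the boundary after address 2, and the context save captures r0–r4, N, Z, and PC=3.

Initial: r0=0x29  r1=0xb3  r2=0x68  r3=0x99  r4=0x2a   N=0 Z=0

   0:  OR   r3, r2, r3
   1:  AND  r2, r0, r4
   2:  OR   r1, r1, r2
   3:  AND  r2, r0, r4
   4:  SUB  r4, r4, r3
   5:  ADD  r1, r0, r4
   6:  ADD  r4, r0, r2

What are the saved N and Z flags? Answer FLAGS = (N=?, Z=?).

FLAGS = (N=1, Z=0)

after  0: r0=0x29 r1=0xb3 r2=0x68 r3=0xf9 r4=0x2a  N=1 Z=0
after  1: r0=0x29 r1=0xb3 r2=0x28 r3=0xf9 r4=0x2a  N=0 Z=0
after  2: r0=0x29 r1=0xbb r2=0x28 r3=0xf9 r4=0x2a  N=1 Z=0
-- IRQ taken; context saved, return-PC = 3 --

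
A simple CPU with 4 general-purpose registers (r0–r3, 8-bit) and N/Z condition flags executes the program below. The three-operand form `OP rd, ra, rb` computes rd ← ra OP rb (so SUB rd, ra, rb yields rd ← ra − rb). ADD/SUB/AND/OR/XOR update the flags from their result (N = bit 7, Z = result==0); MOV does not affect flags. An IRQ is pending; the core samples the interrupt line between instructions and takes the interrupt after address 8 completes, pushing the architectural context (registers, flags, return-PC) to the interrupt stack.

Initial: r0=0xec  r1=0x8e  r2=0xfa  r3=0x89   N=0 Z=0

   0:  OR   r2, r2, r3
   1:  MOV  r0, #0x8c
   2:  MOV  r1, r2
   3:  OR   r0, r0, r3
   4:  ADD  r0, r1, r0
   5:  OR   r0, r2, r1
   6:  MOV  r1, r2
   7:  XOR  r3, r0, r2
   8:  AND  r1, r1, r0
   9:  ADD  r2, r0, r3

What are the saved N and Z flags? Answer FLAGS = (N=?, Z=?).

after  0: r0=0xec r1=0x8e r2=0xfb r3=0x89  N=1 Z=0
after  1: r0=0x8c r1=0x8e r2=0xfb r3=0x89  N=1 Z=0
after  2: r0=0x8c r1=0xfb r2=0xfb r3=0x89  N=1 Z=0
after  3: r0=0x8d r1=0xfb r2=0xfb r3=0x89  N=1 Z=0
after  4: r0=0x88 r1=0xfb r2=0xfb r3=0x89  N=1 Z=0
after  5: r0=0xfb r1=0xfb r2=0xfb r3=0x89  N=1 Z=0
after  6: r0=0xfb r1=0xfb r2=0xfb r3=0x89  N=1 Z=0
after  7: r0=0xfb r1=0xfb r2=0xfb r3=0x00  N=0 Z=1
after  8: r0=0xfb r1=0xfb r2=0xfb r3=0x00  N=1 Z=0
-- IRQ taken; context saved, return-PC = 9 --

FLAGS = (N=1, Z=0)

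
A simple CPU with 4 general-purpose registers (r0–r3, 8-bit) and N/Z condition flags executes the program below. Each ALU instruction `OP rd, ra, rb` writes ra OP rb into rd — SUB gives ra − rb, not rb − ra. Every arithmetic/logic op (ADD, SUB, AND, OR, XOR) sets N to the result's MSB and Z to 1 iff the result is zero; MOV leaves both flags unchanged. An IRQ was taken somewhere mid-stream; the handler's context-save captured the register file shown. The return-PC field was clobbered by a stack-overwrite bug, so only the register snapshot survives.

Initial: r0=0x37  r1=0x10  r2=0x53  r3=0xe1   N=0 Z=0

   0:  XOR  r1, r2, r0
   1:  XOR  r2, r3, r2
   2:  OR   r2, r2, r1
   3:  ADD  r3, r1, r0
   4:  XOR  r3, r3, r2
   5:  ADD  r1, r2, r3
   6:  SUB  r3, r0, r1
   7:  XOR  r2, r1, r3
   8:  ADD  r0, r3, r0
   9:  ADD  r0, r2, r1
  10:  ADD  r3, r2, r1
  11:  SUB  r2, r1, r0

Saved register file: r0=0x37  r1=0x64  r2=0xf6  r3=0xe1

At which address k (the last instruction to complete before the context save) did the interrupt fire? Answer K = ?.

after  0: r0=0x37 r1=0x64 r2=0x53 r3=0xe1  N=0 Z=0
after  1: r0=0x37 r1=0x64 r2=0xb2 r3=0xe1  N=1 Z=0
after  2: r0=0x37 r1=0x64 r2=0xf6 r3=0xe1  N=1 Z=0
-- IRQ taken; context saved, return-PC = 3 --

K = 2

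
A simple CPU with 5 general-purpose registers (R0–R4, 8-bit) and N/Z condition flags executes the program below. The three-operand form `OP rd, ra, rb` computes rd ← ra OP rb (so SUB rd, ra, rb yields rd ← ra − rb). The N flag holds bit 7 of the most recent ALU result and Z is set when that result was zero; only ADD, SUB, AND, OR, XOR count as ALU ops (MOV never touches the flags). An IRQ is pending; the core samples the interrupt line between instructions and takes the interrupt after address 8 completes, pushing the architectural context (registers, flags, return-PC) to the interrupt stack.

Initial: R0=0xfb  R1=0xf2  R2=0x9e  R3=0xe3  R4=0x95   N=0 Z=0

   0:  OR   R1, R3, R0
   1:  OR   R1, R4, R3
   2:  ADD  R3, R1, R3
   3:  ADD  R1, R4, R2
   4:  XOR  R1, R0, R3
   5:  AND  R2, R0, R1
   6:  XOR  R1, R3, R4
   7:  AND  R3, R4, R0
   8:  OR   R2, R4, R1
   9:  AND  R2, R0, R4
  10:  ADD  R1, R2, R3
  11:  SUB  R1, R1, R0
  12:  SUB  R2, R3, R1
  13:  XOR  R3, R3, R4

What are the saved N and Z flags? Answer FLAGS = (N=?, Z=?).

FLAGS = (N=1, Z=0)

after  0: R0=0xfb R1=0xfb R2=0x9e R3=0xe3 R4=0x95  N=1 Z=0
after  1: R0=0xfb R1=0xf7 R2=0x9e R3=0xe3 R4=0x95  N=1 Z=0
after  2: R0=0xfb R1=0xf7 R2=0x9e R3=0xda R4=0x95  N=1 Z=0
after  3: R0=0xfb R1=0x33 R2=0x9e R3=0xda R4=0x95  N=0 Z=0
after  4: R0=0xfb R1=0x21 R2=0x9e R3=0xda R4=0x95  N=0 Z=0
after  5: R0=0xfb R1=0x21 R2=0x21 R3=0xda R4=0x95  N=0 Z=0
after  6: R0=0xfb R1=0x4f R2=0x21 R3=0xda R4=0x95  N=0 Z=0
after  7: R0=0xfb R1=0x4f R2=0x21 R3=0x91 R4=0x95  N=1 Z=0
after  8: R0=0xfb R1=0x4f R2=0xdf R3=0x91 R4=0x95  N=1 Z=0
-- IRQ taken; context saved, return-PC = 9 --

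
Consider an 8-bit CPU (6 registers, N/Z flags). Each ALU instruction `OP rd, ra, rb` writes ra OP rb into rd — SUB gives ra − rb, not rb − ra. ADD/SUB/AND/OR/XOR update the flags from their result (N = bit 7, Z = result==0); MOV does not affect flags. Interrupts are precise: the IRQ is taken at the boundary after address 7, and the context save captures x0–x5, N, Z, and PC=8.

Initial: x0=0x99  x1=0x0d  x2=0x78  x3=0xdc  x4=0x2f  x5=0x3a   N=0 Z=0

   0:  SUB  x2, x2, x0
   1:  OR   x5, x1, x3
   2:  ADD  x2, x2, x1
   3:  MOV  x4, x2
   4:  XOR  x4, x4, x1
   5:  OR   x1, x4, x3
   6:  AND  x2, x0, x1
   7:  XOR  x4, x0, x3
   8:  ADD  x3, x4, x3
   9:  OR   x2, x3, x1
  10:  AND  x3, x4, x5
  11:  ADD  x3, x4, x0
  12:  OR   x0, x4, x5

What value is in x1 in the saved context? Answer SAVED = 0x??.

after  0: x0=0x99 x1=0x0d x2=0xdf x3=0xdc x4=0x2f x5=0x3a  N=1 Z=0
after  1: x0=0x99 x1=0x0d x2=0xdf x3=0xdc x4=0x2f x5=0xdd  N=1 Z=0
after  2: x0=0x99 x1=0x0d x2=0xec x3=0xdc x4=0x2f x5=0xdd  N=1 Z=0
after  3: x0=0x99 x1=0x0d x2=0xec x3=0xdc x4=0xec x5=0xdd  N=1 Z=0
after  4: x0=0x99 x1=0x0d x2=0xec x3=0xdc x4=0xe1 x5=0xdd  N=1 Z=0
after  5: x0=0x99 x1=0xfd x2=0xec x3=0xdc x4=0xe1 x5=0xdd  N=1 Z=0
after  6: x0=0x99 x1=0xfd x2=0x99 x3=0xdc x4=0xe1 x5=0xdd  N=1 Z=0
after  7: x0=0x99 x1=0xfd x2=0x99 x3=0xdc x4=0x45 x5=0xdd  N=0 Z=0
-- IRQ taken; context saved, return-PC = 8 --

SAVED = 0xfd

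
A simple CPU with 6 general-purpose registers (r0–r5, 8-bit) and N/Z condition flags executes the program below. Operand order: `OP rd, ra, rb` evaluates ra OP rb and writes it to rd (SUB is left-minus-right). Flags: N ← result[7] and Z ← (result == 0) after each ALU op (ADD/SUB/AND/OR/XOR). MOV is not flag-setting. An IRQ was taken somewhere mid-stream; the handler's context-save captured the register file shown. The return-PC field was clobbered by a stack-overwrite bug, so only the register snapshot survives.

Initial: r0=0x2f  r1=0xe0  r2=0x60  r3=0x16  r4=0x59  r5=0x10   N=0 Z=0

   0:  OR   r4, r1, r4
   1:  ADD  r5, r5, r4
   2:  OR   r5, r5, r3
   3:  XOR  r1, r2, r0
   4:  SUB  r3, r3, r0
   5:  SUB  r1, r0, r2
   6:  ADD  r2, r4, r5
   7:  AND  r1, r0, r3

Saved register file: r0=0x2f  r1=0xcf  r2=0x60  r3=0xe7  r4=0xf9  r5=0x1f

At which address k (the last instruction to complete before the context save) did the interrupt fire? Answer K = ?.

K = 5

after  0: r0=0x2f r1=0xe0 r2=0x60 r3=0x16 r4=0xf9 r5=0x10  N=1 Z=0
after  1: r0=0x2f r1=0xe0 r2=0x60 r3=0x16 r4=0xf9 r5=0x09  N=0 Z=0
after  2: r0=0x2f r1=0xe0 r2=0x60 r3=0x16 r4=0xf9 r5=0x1f  N=0 Z=0
after  3: r0=0x2f r1=0x4f r2=0x60 r3=0x16 r4=0xf9 r5=0x1f  N=0 Z=0
after  4: r0=0x2f r1=0x4f r2=0x60 r3=0xe7 r4=0xf9 r5=0x1f  N=1 Z=0
after  5: r0=0x2f r1=0xcf r2=0x60 r3=0xe7 r4=0xf9 r5=0x1f  N=1 Z=0
-- IRQ taken; context saved, return-PC = 6 --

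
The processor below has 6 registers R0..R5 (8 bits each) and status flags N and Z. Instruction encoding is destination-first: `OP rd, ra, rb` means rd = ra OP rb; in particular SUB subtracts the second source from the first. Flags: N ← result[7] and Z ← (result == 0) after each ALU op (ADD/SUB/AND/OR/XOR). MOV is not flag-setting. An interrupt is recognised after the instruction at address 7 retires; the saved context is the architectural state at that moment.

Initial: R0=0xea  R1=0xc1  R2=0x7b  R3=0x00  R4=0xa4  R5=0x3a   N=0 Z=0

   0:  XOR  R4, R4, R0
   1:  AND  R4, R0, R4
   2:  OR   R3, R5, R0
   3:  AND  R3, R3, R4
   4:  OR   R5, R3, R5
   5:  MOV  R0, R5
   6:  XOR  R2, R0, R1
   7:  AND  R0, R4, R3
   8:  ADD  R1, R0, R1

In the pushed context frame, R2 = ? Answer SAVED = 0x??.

after  0: R0=0xea R1=0xc1 R2=0x7b R3=0x00 R4=0x4e R5=0x3a  N=0 Z=0
after  1: R0=0xea R1=0xc1 R2=0x7b R3=0x00 R4=0x4a R5=0x3a  N=0 Z=0
after  2: R0=0xea R1=0xc1 R2=0x7b R3=0xfa R4=0x4a R5=0x3a  N=1 Z=0
after  3: R0=0xea R1=0xc1 R2=0x7b R3=0x4a R4=0x4a R5=0x3a  N=0 Z=0
after  4: R0=0xea R1=0xc1 R2=0x7b R3=0x4a R4=0x4a R5=0x7a  N=0 Z=0
after  5: R0=0x7a R1=0xc1 R2=0x7b R3=0x4a R4=0x4a R5=0x7a  N=0 Z=0
after  6: R0=0x7a R1=0xc1 R2=0xbb R3=0x4a R4=0x4a R5=0x7a  N=1 Z=0
after  7: R0=0x4a R1=0xc1 R2=0xbb R3=0x4a R4=0x4a R5=0x7a  N=0 Z=0
-- IRQ taken; context saved, return-PC = 8 --

SAVED = 0xbb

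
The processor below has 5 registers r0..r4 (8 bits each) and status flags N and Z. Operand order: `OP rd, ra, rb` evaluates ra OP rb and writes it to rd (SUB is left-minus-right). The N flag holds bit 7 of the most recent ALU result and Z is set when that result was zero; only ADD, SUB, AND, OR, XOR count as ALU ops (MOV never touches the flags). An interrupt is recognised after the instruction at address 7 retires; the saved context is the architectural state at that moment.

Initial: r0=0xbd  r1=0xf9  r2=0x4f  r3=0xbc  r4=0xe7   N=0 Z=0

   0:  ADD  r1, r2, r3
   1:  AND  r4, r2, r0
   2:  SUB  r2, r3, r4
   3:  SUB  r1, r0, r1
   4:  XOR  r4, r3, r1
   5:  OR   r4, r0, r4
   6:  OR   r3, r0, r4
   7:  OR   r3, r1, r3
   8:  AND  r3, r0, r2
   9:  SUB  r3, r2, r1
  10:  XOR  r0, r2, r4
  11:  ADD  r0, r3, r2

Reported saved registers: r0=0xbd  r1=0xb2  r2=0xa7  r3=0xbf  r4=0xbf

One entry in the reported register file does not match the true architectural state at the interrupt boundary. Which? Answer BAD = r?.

BAD = r2

after  0: r0=0xbd r1=0x0b r2=0x4f r3=0xbc r4=0xe7  N=0 Z=0
after  1: r0=0xbd r1=0x0b r2=0x4f r3=0xbc r4=0x0d  N=0 Z=0
after  2: r0=0xbd r1=0x0b r2=0xaf r3=0xbc r4=0x0d  N=1 Z=0
after  3: r0=0xbd r1=0xb2 r2=0xaf r3=0xbc r4=0x0d  N=1 Z=0
after  4: r0=0xbd r1=0xb2 r2=0xaf r3=0xbc r4=0x0e  N=0 Z=0
after  5: r0=0xbd r1=0xb2 r2=0xaf r3=0xbc r4=0xbf  N=1 Z=0
after  6: r0=0xbd r1=0xb2 r2=0xaf r3=0xbf r4=0xbf  N=1 Z=0
after  7: r0=0xbd r1=0xb2 r2=0xaf r3=0xbf r4=0xbf  N=1 Z=0
-- IRQ taken; context saved, return-PC = 8 --
mismatch: r2: reported 0xa7 vs actual 0xaf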